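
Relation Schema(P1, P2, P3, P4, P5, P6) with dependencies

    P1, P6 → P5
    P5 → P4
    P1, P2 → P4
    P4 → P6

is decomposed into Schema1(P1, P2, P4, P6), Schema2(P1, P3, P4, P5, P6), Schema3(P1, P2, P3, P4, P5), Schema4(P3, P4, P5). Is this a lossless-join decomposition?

Yes

Chase test. Columns are P1, P2, P3, P4, P5, P6; row i has aⱼ where attribute j ∈ Schemai, else bᵢⱼ.
Initial tableau (one row per fragment):
  row 1: a1 a2 b13 a4 b15 a6
  row 2: a1 b22 a3 a4 a5 a6
  row 3: a1 a2 a3 a4 a5 b36
  row 4: b41 b42 a3 a4 a5 b46
Rows 1 and 2 agree on P1, P6; apply P1, P6→P5 and equate their P5 entries.
Rows 1 and 3 agree on P4; apply P4→P6 and equate their P6 entries.
Rows 1 and 4 agree on P4; apply P4→P6 and equate their P6 entries.
Row 3 is now all distinguished symbols — the join is lossless.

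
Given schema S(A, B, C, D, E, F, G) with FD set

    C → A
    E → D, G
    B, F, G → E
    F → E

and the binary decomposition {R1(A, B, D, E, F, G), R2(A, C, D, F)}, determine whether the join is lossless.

Common attributes: R1 ∩ R2 = {A, D, F}.
Closure of {A, D, F}: F → E applies, adding E; E → D, G applies, adding G. So (A, D, F)⁺ = {A, D, E, F, G}.
The closure contains neither all of R1 = {A, B, D, E, F, G} nor all of R2 = {A, C, D, F}, so the common attributes are not a superkey of either fragment. The join is lossy.

No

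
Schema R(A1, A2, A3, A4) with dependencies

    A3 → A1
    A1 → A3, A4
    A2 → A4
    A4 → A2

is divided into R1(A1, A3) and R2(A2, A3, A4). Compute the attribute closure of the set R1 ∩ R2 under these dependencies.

R1 ∩ R2 = {A3}.
A3 → A1 applies, adding A1
A1 → A3, A4 applies, adding A4
A4 → A2 applies, adding A2
Closure: {A1, A2, A3, A4}.

A1, A2, A3, A4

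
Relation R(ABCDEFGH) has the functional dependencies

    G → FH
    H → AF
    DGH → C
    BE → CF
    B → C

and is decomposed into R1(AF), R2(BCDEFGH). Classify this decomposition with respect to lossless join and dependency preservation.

Lossless test: (F)⁺ = {F}, which is a superkey of neither fragment — lossy.
Dependency preservation: the restricted closure of {H} across the fragments never reaches {AF}, so H → AF cannot be enforced without a join — not preserved.

lossy and not dependency-preserving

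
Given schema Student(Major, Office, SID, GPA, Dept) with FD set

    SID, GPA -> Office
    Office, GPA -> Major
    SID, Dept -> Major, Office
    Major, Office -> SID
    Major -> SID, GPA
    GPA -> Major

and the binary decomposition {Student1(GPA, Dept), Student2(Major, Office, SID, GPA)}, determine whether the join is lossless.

Common attributes: Student1 ∩ Student2 = {GPA}.
Closure of {GPA}: GPA → Major applies, adding Major; Major → SID, GPA applies, adding SID; SID, GPA → Office applies, adding Office. So (GPA)⁺ = {Major, Office, SID, GPA}.
This closure contains every attribute of Student2, so Student1 ∩ Student2 → Student2. The join is lossless.

Yes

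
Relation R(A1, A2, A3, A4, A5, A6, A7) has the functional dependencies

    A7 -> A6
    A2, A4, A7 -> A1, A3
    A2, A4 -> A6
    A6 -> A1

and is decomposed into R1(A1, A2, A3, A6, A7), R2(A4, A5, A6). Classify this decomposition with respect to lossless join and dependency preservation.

lossy and not dependency-preserving

Lossless test: (A6)⁺ = {A1, A6}, which is a superkey of neither fragment — lossy.
Dependency preservation: the restricted closure of {A2, A4, A7} across the fragments never reaches {A1, A3}, so A2, A4, A7 → A1, A3 cannot be enforced without a join — not preserved.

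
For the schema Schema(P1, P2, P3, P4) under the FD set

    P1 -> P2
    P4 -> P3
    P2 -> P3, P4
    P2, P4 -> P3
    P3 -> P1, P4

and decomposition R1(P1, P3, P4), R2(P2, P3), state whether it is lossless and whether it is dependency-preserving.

lossless and dependency-preserving

Lossless test: (P3)⁺ = {P1, P2, P3, P4}, which contains all of one fragment — lossless.
Dependency preservation: P1 → P2; P2 → P3, P4; P2, P4 → P3 are not contained in any single fragment, but the restricted closure of each left-hand side across the fragments still reaches the right-hand side; the remaining FDs each lie inside some fragment. All dependencies are preserved.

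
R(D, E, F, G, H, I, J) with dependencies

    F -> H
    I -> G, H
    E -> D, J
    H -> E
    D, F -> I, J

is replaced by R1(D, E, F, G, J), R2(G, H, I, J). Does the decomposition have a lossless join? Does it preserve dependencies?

lossy and not dependency-preserving

Lossless test: (G, J)⁺ = {G, J}, which is a superkey of neither fragment — lossy.
Dependency preservation: the restricted closure of {F} across the fragments never reaches {H}, so F → H cannot be enforced without a join — not preserved.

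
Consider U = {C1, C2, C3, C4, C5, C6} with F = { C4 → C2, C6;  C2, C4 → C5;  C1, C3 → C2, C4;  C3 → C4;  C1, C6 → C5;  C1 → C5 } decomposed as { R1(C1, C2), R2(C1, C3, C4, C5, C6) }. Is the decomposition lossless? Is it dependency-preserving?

Lossless test: (C1)⁺ = {C1, C5}, which is a superkey of neither fragment — lossy.
Dependency preservation: the restricted closure of {C4} across the fragments never reaches {C2, C6}, so C4 → C2, C6 cannot be enforced without a join — not preserved.

lossy and not dependency-preserving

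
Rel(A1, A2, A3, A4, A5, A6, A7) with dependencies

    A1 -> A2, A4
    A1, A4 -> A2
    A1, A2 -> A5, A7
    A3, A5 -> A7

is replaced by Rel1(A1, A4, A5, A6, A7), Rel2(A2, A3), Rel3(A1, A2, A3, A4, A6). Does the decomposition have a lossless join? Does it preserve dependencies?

lossless but not dependency-preserving

Lossless test (chase): Rows 1 and 3 agree on A1; apply A1→A2, A4 and equate their A2, A4 entries. Rows 1 and 3 agree on A1, A2; apply A1, A2→A5, A7 and equate their A5, A7 entries. Row 3 is now all distinguished symbols — the join is lossless.
Dependency preservation: the restricted closure of {A3, A5} across the fragments never reaches {A7}, so A3, A5 → A7 cannot be enforced without a join — not preserved.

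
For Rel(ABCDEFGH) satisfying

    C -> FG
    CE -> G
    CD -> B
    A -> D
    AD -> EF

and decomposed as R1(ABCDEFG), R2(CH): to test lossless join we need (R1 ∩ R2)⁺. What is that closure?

R1 ∩ R2 = {C}.
C → FG applies, adding FG
Closure: {CFG}.

CFG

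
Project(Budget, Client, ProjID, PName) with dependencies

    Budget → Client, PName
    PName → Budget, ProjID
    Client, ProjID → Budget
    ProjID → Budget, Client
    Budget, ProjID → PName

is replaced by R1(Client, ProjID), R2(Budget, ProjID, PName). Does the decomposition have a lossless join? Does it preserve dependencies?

Lossless test: (ProjID)⁺ = {Budget, Client, ProjID, PName}, which contains all of one fragment — lossless.
Dependency preservation: Budget → Client, PName; Client, ProjID → Budget; ProjID → Budget, Client are not contained in any single fragment, but the restricted closure of each left-hand side across the fragments still reaches the right-hand side; the remaining FDs each lie inside some fragment. All dependencies are preserved.

lossless and dependency-preserving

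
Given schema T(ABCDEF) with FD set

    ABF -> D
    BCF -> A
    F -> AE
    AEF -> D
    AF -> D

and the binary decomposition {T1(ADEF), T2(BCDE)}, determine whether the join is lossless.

No

Common attributes: T1 ∩ T2 = {DE}.
No dependency enlarges {DE}, so (DE)⁺ = {DE}.
The closure contains neither all of T1 = {ADEF} nor all of T2 = {BCDE}, so the common attributes are not a superkey of either fragment. The join is lossy.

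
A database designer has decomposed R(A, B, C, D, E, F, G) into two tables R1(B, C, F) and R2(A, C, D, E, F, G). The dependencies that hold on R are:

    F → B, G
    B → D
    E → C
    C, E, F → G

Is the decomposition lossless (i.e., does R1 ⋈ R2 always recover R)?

Yes

Common attributes: R1 ∩ R2 = {C, F}.
Closure of {C, F}: F → B, G applies, adding B, G; B → D applies, adding D. So (C, F)⁺ = {B, C, D, F, G}.
This closure contains every attribute of R1, so R1 ∩ R2 → R1. The join is lossless.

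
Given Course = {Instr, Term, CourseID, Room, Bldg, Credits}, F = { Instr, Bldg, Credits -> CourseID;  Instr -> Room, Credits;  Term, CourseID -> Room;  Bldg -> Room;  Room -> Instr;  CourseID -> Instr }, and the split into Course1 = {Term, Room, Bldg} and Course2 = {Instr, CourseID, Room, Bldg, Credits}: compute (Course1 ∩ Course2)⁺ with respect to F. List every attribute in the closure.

Course1 ∩ Course2 = {Room, Bldg}.
Room → Instr applies, adding Instr
Instr → Room, Credits applies, adding Credits
Instr, Bldg, Credits → CourseID applies, adding CourseID
Closure: {Instr, CourseID, Room, Bldg, Credits}.

Instr, CourseID, Room, Bldg, Credits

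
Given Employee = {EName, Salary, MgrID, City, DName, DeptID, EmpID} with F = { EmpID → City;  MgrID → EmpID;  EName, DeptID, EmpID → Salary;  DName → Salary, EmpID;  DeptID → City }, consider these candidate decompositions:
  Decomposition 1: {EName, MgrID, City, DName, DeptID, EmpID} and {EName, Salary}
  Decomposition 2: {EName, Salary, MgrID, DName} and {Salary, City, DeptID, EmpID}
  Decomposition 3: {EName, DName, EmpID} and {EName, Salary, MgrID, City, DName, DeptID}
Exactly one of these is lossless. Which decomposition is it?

Decomposition 1: common = {EName}, closure = {EName} → lossy.
Decomposition 2: common = {Salary}, closure = {Salary} → lossy.
Decomposition 3: common = {EName, DName}, closure = {EName, Salary, City, DName, EmpID} → lossless.

Decomposition 3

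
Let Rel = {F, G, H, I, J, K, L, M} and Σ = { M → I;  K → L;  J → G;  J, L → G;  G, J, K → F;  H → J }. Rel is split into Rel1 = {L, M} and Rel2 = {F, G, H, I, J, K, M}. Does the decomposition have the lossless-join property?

Common attributes: Rel1 ∩ Rel2 = {M}.
Closure of {M}: M → I applies, adding I. So (M)⁺ = {I, M}.
The closure contains neither all of Rel1 = {L, M} nor all of Rel2 = {F, G, H, I, J, K, M}, so the common attributes are not a superkey of either fragment. The join is lossy.

No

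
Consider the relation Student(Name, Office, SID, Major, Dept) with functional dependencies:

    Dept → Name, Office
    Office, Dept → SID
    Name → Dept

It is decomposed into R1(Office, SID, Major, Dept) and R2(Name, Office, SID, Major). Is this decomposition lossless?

Common attributes: R1 ∩ R2 = {Office, SID, Major}.
No dependency enlarges {Office, SID, Major}, so (Office, SID, Major)⁺ = {Office, SID, Major}.
The closure contains neither all of R1 = {Office, SID, Major, Dept} nor all of R2 = {Name, Office, SID, Major}, so the common attributes are not a superkey of either fragment. The join is lossy.

No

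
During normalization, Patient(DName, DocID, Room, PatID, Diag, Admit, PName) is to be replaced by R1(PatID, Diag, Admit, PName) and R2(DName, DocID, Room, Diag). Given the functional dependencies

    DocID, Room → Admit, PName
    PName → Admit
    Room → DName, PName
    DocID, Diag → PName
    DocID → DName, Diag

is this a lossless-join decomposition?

No

Common attributes: R1 ∩ R2 = {Diag}.
No dependency enlarges {Diag}, so (Diag)⁺ = {Diag}.
The closure contains neither all of R1 = {PatID, Diag, Admit, PName} nor all of R2 = {DName, DocID, Room, Diag}, so the common attributes are not a superkey of either fragment. The join is lossy.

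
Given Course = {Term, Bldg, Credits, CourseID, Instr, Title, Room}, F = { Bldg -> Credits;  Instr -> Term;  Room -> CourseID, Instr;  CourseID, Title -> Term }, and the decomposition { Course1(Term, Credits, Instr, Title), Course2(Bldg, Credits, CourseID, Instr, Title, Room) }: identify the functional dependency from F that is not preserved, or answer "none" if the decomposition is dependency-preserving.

CourseID, Title -> Term

Check CourseID, Title → Term: no single fragment contains all of {Term, CourseID, Title}, and the restricted closure of {CourseID, Title} across the fragments never reaches {Term}.
Bldg → Credits is preserved.
Instr → Term is preserved.
Room → CourseID, Instr is preserved.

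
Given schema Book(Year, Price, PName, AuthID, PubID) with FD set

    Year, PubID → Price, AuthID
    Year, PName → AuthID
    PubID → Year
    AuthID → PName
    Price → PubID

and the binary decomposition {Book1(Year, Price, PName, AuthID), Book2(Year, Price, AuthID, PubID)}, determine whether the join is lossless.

Common attributes: Book1 ∩ Book2 = {Year, Price, AuthID}.
Closure of {Year, Price, AuthID}: AuthID → PName applies, adding PName; Price → PubID applies, adding PubID. So (Year, Price, AuthID)⁺ = {Year, Price, PName, AuthID, PubID}.
This closure contains every attribute of Book1, so Book1 ∩ Book2 → Book1. The join is lossless.

Yes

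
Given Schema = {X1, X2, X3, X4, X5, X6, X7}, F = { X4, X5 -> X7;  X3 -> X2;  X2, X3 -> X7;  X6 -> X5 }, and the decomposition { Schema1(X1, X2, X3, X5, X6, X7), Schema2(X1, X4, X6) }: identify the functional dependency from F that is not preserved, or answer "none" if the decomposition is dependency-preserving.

Check X4, X5 → X7: no single fragment contains all of {X4, X5, X7}, and the restricted closure of {X4, X5} across the fragments never reaches {X7}.
X3 → X2 is preserved.
X2, X3 → X7 is preserved.
X6 → X5 is preserved.

X4, X5 -> X7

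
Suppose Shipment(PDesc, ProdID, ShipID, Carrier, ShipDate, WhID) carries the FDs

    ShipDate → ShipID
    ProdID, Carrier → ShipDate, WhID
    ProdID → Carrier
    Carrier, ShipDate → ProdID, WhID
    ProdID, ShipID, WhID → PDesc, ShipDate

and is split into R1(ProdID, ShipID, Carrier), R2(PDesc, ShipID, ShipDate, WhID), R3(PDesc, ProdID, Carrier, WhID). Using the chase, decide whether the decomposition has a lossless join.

Chase test. Columns are PDesc, ProdID, ShipID, Carrier, ShipDate, WhID; row i has aⱼ where attribute j ∈ Ri, else bᵢⱼ.
Initial tableau (one row per fragment):
  row 1: b11 a2 a3 a4 b15 b16
  row 2: a1 b22 a3 b24 a5 a6
  row 3: a1 a2 b33 a4 b35 a6
Rows 1 and 3 agree on ProdID, Carrier; apply ProdID, Carrier→ShipDate, WhID and equate their ShipDate, WhID entries.
Rows 1 and 3 agree on ShipDate; apply ShipDate→ShipID and equate their ShipID entries.
Rows 1 and 3 agree on ProdID, ShipID, WhID; apply ProdID, ShipID, WhID→PDesc, ShipDate and equate their PDesc, ShipDate entries.
No row becomes fully distinguished — the join is lossy.

No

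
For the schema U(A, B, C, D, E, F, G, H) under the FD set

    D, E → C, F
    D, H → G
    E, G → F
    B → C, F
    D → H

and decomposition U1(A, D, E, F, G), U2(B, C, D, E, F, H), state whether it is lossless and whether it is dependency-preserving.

Lossless test: (D, E, F)⁺ = {C, D, E, F, G, H}, which is a superkey of neither fragment — lossy.
Dependency preservation: D, H → G is not contained in any single fragment, but the restricted closure of its left-hand side across the fragments still reaches the right-hand side; the remaining FDs each lie inside some fragment. All dependencies are preserved.

lossy but dependency-preserving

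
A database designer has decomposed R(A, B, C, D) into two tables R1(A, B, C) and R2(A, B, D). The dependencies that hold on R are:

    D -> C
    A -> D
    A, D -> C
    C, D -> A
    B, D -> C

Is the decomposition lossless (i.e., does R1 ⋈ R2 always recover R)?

Yes

Common attributes: R1 ∩ R2 = {A, B}.
Closure of {A, B}: A → D applies, adding D; A, D → C applies, adding C. So (A, B)⁺ = {A, B, C, D}.
This closure contains every attribute of R1, so R1 ∩ R2 → R1. The join is lossless.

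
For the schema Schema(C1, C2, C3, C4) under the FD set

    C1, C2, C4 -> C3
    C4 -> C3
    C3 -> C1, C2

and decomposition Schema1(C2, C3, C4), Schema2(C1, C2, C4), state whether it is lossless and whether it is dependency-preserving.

Lossless test: (C2, C4)⁺ = {C1, C2, C3, C4}, which contains all of one fragment — lossless.
Dependency preservation: the restricted closure of {C3} across the fragments never reaches {C1, C2}, so C3 → C1, C2 cannot be enforced without a join — not preserved.

lossless but not dependency-preserving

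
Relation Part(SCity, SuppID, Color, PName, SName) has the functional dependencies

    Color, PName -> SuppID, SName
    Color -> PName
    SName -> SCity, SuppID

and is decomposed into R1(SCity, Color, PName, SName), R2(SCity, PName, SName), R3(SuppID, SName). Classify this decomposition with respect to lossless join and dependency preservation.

lossless and dependency-preserving

Lossless test (chase): Rows 1 and 2 agree on SName; apply SName→SCity, SuppID and equate their SCity, SuppID entries. Rows 1 and 3 agree on SName; apply SName→SCity, SuppID and equate their SCity, SuppID entries. Row 1 is now all distinguished symbols — the join is lossless.
Dependency preservation: Color, PName → SuppID, SName; SName → SCity, SuppID are not contained in any single fragment, but the restricted closure of each left-hand side across the fragments still reaches the right-hand side; the remaining FDs each lie inside some fragment. All dependencies are preserved.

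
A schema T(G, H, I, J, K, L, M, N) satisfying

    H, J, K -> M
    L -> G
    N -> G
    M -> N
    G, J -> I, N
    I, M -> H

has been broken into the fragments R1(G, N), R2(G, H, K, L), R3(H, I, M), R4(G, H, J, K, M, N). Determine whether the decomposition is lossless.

Chase test. Columns are G, H, I, J, K, L, M, N; row i has aⱼ where attribute j ∈ Ri, else bᵢⱼ.
Initial tableau (one row per fragment):
  row 1: a1 b12 b13 b14 b15 b16 b17 a8
  row 2: a1 a2 b23 b24 a5 a6 b27 b28
  row 3: b31 a2 a3 b34 b35 b36 a7 b38
  row 4: a1 a2 b43 a4 a5 b46 a7 a8
Rows 3 and 4 agree on M; apply M→N and equate their N entries.
Rows 1 and 3 agree on N; apply N→G and equate their G entries.
No row becomes fully distinguished — the join is lossy.

No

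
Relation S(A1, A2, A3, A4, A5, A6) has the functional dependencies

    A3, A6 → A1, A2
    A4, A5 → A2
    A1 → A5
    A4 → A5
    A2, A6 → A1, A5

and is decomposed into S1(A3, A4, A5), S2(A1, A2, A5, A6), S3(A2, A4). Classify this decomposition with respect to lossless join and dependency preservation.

Lossless test (chase): Rows 1 and 3 agree on A4; apply A4→A5 and equate their A5 entries. Rows 1 and 3 agree on A4, A5; apply A4, A5→A2 and equate their A2 entries. No row becomes fully distinguished — the join is lossy.
Dependency preservation: the restricted closure of {A3, A6} across the fragments never reaches {A1, A2}, so A3, A6 → A1, A2 cannot be enforced without a join — not preserved.

lossy and not dependency-preserving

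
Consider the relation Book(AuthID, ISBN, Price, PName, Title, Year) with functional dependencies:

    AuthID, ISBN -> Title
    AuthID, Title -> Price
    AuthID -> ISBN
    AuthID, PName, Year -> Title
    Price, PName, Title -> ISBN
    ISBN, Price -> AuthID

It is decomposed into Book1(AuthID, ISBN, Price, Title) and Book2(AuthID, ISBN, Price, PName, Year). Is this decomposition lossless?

Common attributes: Book1 ∩ Book2 = {AuthID, ISBN, Price}.
Closure of {AuthID, ISBN, Price}: AuthID, ISBN → Title applies, adding Title. So (AuthID, ISBN, Price)⁺ = {AuthID, ISBN, Price, Title}.
This closure contains every attribute of Book1, so Book1 ∩ Book2 → Book1. The join is lossless.

Yes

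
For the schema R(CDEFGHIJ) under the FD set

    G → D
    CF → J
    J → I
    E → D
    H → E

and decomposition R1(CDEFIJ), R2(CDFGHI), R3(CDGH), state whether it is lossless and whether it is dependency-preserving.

lossy and not dependency-preserving

Lossless test (chase): Rows 1 and 2 agree on CF; apply CF→J and equate their J entries. Rows 2 and 3 agree on H; apply H→E and equate their E entries. No row becomes fully distinguished — the join is lossy.
Dependency preservation: the restricted closure of {H} across the fragments never reaches {E}, so H → E cannot be enforced without a join — not preserved.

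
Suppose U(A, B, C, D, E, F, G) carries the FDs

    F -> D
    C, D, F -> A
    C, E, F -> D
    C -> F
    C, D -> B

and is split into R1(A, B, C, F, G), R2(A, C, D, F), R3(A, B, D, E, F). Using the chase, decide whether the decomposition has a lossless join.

Chase test. Columns are A, B, C, D, E, F, G; row i has aⱼ where attribute j ∈ Ri, else bᵢⱼ.
Initial tableau (one row per fragment):
  row 1: a1 a2 a3 b14 b15 a6 a7
  row 2: a1 b22 a3 a4 b25 a6 b27
  row 3: a1 a2 b33 a4 a5 a6 b37
Rows 1 and 2 agree on F; apply F→D and equate their D entries.
Rows 1 and 2 agree on C, D; apply C, D→B and equate their B entries.
No row becomes fully distinguished — the join is lossy.

No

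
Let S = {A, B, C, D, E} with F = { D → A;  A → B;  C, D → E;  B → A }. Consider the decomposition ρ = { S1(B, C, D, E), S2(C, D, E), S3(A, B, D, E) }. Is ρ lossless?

Chase test. Columns are A, B, C, D, E; row i has aⱼ where attribute j ∈ Si, else bᵢⱼ.
Initial tableau (one row per fragment):
  row 1: b11 a2 a3 a4 a5
  row 2: b21 b22 a3 a4 a5
  row 3: a1 a2 b33 a4 a5
Rows 1 and 2 agree on D; apply D→A and equate their A entries.
Rows 1 and 3 agree on D; apply D→A and equate their A entries.
Rows 1 and 2 agree on A; apply A→B and equate their B entries.
Row 1 is now all distinguished symbols — the join is lossless.

Yes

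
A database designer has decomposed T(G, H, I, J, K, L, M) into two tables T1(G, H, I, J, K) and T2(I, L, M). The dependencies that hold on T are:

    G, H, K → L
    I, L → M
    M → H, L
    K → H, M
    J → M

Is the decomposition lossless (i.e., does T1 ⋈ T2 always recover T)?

No

Common attributes: T1 ∩ T2 = {I}.
No dependency enlarges {I}, so (I)⁺ = {I}.
The closure contains neither all of T1 = {G, H, I, J, K} nor all of T2 = {I, L, M}, so the common attributes are not a superkey of either fragment. The join is lossy.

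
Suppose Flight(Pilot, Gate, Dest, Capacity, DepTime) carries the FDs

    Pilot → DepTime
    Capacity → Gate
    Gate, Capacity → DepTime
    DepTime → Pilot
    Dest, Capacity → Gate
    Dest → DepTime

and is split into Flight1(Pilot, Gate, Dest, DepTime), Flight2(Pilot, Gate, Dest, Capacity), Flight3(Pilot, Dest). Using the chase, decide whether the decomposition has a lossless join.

Yes

Chase test. Columns are Pilot, Gate, Dest, Capacity, DepTime; row i has aⱼ where attribute j ∈ Flighti, else bᵢⱼ.
Initial tableau (one row per fragment):
  row 1: a1 a2 a3 b14 a5
  row 2: a1 a2 a3 a4 b25
  row 3: a1 b32 a3 b34 b35
Rows 1 and 2 agree on Pilot; apply Pilot→DepTime and equate their DepTime entries.
Rows 1 and 3 agree on Pilot; apply Pilot→DepTime and equate their DepTime entries.
Row 2 is now all distinguished symbols — the join is lossless.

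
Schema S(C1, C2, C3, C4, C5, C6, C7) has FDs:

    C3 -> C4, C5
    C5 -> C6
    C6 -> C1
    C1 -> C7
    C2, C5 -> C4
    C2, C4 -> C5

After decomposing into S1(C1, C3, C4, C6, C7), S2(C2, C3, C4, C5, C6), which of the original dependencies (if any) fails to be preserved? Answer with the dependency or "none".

none

C3 → C4, C5 lies within S2.
C5 → C6 lies within S2.
C6 → C1 lies within S1.
C1 → C7 lies within S1.
C2, C5 → C4 lies within S2.
C2, C4 → C5 lies within S2.
Every dependency is enforceable on the fragments, so the decomposition is dependency-preserving.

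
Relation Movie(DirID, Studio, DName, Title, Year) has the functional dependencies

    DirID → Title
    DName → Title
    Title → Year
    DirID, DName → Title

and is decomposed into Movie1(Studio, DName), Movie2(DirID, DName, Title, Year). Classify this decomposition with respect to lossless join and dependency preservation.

Lossless test: (DName)⁺ = {DName, Title, Year}, which is a superkey of neither fragment — lossy.
Dependency preservation: every FD's attributes lie within a single fragment, so each can be enforced locally — preserved.

lossy but dependency-preserving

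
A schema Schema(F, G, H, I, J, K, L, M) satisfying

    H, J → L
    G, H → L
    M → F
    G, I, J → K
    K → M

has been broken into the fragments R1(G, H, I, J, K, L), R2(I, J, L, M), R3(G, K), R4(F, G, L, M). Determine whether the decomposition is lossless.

No

Chase test. Columns are F, G, H, I, J, K, L, M; row i has aⱼ where attribute j ∈ Ri, else bᵢⱼ.
Initial tableau (one row per fragment):
  row 1: b11 a2 a3 a4 a5 a6 a7 b18
  row 2: b21 b22 b23 a4 a5 b26 a7 a8
  row 3: b31 a2 b33 b34 b35 a6 b37 b38
  row 4: a1 a2 b43 b44 b45 b46 a7 a8
Rows 2 and 4 agree on M; apply M→F and equate their F entries.
Rows 1 and 3 agree on K; apply K→M and equate their M entries.
Rows 1 and 3 agree on M; apply M→F and equate their F entries.
No row becomes fully distinguished — the join is lossy.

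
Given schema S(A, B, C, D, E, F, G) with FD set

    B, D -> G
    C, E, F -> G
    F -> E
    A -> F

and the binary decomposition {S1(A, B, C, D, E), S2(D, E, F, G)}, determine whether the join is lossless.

Common attributes: S1 ∩ S2 = {D, E}.
No dependency enlarges {D, E}, so (D, E)⁺ = {D, E}.
The closure contains neither all of S1 = {A, B, C, D, E} nor all of S2 = {D, E, F, G}, so the common attributes are not a superkey of either fragment. The join is lossy.

No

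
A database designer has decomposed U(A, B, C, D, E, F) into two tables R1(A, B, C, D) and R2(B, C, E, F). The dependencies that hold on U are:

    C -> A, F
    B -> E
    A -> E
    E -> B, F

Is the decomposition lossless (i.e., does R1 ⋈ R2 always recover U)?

Yes

Common attributes: R1 ∩ R2 = {B, C}.
Closure of {B, C}: C → A, F applies, adding A, F; B → E applies, adding E. So (B, C)⁺ = {A, B, C, E, F}.
This closure contains every attribute of R2, so R1 ∩ R2 → R2. The join is lossless.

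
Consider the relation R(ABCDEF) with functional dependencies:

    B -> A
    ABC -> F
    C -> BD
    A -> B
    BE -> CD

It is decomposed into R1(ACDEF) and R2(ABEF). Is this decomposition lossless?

Common attributes: R1 ∩ R2 = {AEF}.
Closure of {AEF}: A → B applies, adding B; BE → CD applies, adding CD. So (AEF)⁺ = {ABCDEF}.
This closure contains every attribute of R1, so R1 ∩ R2 → R1. The join is lossless.

Yes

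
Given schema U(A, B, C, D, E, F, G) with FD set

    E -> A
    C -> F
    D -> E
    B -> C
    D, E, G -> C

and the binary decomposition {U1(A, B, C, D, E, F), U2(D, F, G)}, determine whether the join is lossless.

Common attributes: U1 ∩ U2 = {D, F}.
Closure of {D, F}: D → E applies, adding E; E → A applies, adding A. So (D, F)⁺ = {A, D, E, F}.
The closure contains neither all of U1 = {A, B, C, D, E, F} nor all of U2 = {D, F, G}, so the common attributes are not a superkey of either fragment. The join is lossy.

No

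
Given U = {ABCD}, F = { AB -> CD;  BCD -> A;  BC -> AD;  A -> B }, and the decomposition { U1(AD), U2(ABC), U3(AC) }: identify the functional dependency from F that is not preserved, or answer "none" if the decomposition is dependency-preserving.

AB → CD: restricted closure across fragments reaches CD.
BCD → A: restricted closure across fragments reaches A.
BC → AD: restricted closure across fragments reaches AD.
A → B lies within U2.
Every dependency is enforceable on the fragments, so the decomposition is dependency-preserving.

none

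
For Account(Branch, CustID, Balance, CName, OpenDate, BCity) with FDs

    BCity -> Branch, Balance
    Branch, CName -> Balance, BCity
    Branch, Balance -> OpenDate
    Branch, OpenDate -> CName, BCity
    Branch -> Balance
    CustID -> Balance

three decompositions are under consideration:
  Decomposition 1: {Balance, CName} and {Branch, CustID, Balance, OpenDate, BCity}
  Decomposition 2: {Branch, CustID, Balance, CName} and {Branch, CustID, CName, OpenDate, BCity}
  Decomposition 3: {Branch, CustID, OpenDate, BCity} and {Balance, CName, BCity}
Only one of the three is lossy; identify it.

Decomposition 1: common = {Balance}, closure = {Balance} → lossy.
Decomposition 2: common = {Branch, CustID, CName}, closure = {Branch, CustID, Balance, CName, OpenDate, BCity} → lossless.
Decomposition 3: common = {BCity}, closure = {Branch, Balance, CName, OpenDate, BCity} → lossless.

Decomposition 1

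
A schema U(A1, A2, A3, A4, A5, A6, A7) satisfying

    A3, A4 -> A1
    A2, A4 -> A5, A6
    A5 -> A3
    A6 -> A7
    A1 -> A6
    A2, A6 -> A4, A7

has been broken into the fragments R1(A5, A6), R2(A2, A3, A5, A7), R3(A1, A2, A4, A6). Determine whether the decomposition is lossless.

No

Chase test. Columns are A1, A2, A3, A4, A5, A6, A7; row i has aⱼ where attribute j ∈ Ri, else bᵢⱼ.
Initial tableau (one row per fragment):
  row 1: b11 b12 b13 b14 a5 a6 b17
  row 2: b21 a2 a3 b24 a5 b26 a7
  row 3: a1 a2 b33 a4 b35 a6 b37
Rows 1 and 2 agree on A5; apply A5→A3 and equate their A3 entries.
Rows 1 and 3 agree on A6; apply A6→A7 and equate their A7 entries.
No row becomes fully distinguished — the join is lossy.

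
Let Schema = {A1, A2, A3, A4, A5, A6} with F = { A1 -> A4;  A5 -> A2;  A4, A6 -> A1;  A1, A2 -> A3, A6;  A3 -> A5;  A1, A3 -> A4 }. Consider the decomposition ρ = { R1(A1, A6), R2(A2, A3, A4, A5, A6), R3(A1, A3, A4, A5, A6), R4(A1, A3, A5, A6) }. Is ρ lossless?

Yes

Chase test. Columns are A1, A2, A3, A4, A5, A6; row i has aⱼ where attribute j ∈ Ri, else bᵢⱼ.
Initial tableau (one row per fragment):
  row 1: a1 b12 b13 b14 b15 a6
  row 2: b21 a2 a3 a4 a5 a6
  row 3: a1 b32 a3 a4 a5 a6
  row 4: a1 b42 a3 b44 a5 a6
Rows 1 and 3 agree on A1; apply A1→A4 and equate their A4 entries.
Rows 1 and 4 agree on A1; apply A1→A4 and equate their A4 entries.
Rows 2 and 3 agree on A5; apply A5→A2 and equate their A2 entries.
Rows 2 and 4 agree on A5; apply A5→A2 and equate their A2 entries.
Rows 1 and 2 agree on A4, A6; apply A4, A6→A1 and equate their A1 entries.
Row 2 is now all distinguished symbols — the join is lossless.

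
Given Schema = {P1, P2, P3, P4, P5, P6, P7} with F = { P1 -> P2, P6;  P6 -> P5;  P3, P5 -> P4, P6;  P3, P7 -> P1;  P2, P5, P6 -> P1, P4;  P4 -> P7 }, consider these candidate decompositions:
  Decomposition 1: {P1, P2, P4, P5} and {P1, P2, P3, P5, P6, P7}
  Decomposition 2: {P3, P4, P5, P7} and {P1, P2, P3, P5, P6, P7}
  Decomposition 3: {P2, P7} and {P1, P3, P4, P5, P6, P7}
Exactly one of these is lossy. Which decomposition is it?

Decomposition 1: common = {P1, P2, P5}, closure = {P1, P2, P4, P5, P6, P7} → lossless.
Decomposition 2: common = {P3, P5, P7}, closure = {P1, P2, P3, P4, P5, P6, P7} → lossless.
Decomposition 3: common = {P7}, closure = {P7} → lossy.

Decomposition 3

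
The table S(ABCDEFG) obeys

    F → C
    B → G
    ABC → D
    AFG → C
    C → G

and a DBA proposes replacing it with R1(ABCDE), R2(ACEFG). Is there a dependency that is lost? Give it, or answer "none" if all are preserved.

B → G

Check B → G: no single fragment contains all of {BG}, and the restricted closure of {B} across the fragments never reaches {G}.
F → C is preserved.
ABC → D is preserved.
AFG → C is preserved.
C → G is preserved.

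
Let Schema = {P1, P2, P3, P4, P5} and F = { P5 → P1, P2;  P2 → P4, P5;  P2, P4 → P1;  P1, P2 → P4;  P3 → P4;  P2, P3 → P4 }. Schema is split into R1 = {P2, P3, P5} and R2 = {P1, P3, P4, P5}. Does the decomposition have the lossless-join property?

Common attributes: R1 ∩ R2 = {P3, P5}.
Closure of {P3, P5}: P5 → P1, P2 applies, adding P1, P2; P2 → P4, P5 applies, adding P4. So (P3, P5)⁺ = {P1, P2, P3, P4, P5}.
This closure contains every attribute of R1, so R1 ∩ R2 → R1. The join is lossless.

Yes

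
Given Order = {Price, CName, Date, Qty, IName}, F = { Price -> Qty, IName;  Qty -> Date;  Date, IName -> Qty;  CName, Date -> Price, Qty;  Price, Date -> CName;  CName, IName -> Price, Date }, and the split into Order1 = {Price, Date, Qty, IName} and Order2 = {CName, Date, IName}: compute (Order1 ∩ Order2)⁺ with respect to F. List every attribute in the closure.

Date, Qty, IName

Order1 ∩ Order2 = {Date, IName}.
Date, IName → Qty applies, adding Qty
Closure: {Date, Qty, IName}.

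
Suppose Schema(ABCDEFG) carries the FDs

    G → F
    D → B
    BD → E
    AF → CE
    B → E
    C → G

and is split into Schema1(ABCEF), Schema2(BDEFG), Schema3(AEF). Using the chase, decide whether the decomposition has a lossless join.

Chase test. Columns are ABCDEFG; row i has aⱼ where attribute j ∈ Schemai, else bᵢⱼ.
Initial tableau (one row per fragment):
  row 1: a1 a2 a3 b14 a5 a6 b17
  row 2: b21 a2 b23 a4 a5 a6 a7
  row 3: a1 b32 b33 b34 a5 a6 b37
Rows 1 and 3 agree on AF; apply AF→CE and equate their CE entries.
Rows 1 and 3 agree on C; apply C→G and equate their G entries.
No row becomes fully distinguished — the join is lossy.

No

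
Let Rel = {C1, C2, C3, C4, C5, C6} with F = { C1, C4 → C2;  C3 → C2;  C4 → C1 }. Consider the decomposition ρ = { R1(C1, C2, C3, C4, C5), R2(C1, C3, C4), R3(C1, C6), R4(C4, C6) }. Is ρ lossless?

Chase test. Columns are C1, C2, C3, C4, C5, C6; row i has aⱼ where attribute j ∈ Ri, else bᵢⱼ.
Initial tableau (one row per fragment):
  row 1: a1 a2 a3 a4 a5 b16
  row 2: a1 b22 a3 a4 b25 b26
  row 3: a1 b32 b33 b34 b35 a6
  row 4: b41 b42 b43 a4 b45 a6
Rows 1 and 2 agree on C1, C4; apply C1, C4→C2 and equate their C2 entries.
Rows 1 and 4 agree on C4; apply C4→C1 and equate their C1 entries.
Rows 1 and 4 agree on C1, C4; apply C1, C4→C2 and equate their C2 entries.
No row becomes fully distinguished — the join is lossy.

No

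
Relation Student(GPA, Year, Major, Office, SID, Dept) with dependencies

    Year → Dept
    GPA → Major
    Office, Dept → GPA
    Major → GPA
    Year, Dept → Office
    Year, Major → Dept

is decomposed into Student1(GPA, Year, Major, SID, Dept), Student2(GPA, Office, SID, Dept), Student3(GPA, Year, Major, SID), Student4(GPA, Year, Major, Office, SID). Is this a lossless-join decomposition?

Chase test. Columns are GPA, Year, Major, Office, SID, Dept; row i has aⱼ where attribute j ∈ Studenti, else bᵢⱼ.
Initial tableau (one row per fragment):
  row 1: a1 a2 a3 b14 a5 a6
  row 2: a1 b22 b23 a4 a5 a6
  row 3: a1 a2 a3 b34 a5 b36
  row 4: a1 a2 a3 a4 a5 b46
Rows 1 and 3 agree on Year; apply Year→Dept and equate their Dept entries.
Rows 1 and 4 agree on Year; apply Year→Dept and equate their Dept entries.
Rows 1 and 2 agree on GPA; apply GPA→Major and equate their Major entries.
Rows 1 and 3 agree on Year, Dept; apply Year, Dept→Office and equate their Office entries.
Rows 1 and 4 agree on Year, Dept; apply Year, Dept→Office and equate their Office entries.
Row 1 is now all distinguished symbols — the join is lossless.

Yes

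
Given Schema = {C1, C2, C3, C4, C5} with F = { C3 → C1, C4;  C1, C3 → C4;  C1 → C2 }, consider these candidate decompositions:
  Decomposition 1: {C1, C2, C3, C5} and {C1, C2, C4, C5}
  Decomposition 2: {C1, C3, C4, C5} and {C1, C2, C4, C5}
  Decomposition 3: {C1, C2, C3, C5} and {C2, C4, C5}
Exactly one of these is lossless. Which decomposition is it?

Decomposition 1: common = {C1, C2, C5}, closure = {C1, C2, C5} → lossy.
Decomposition 2: common = {C1, C4, C5}, closure = {C1, C2, C4, C5} → lossless.
Decomposition 3: common = {C2, C5}, closure = {C2, C5} → lossy.

Decomposition 2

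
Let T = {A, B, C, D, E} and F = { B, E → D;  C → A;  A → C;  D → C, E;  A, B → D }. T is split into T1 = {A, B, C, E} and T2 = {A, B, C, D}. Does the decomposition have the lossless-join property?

Common attributes: T1 ∩ T2 = {A, B, C}.
Closure of {A, B, C}: A, B → D applies, adding D; D → C, E applies, adding E. So (A, B, C)⁺ = {A, B, C, D, E}.
This closure contains every attribute of T1, so T1 ∩ T2 → T1. The join is lossless.

Yes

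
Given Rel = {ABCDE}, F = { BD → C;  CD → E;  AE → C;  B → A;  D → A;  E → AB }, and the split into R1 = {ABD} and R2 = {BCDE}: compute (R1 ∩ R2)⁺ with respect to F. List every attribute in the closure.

ABCDE

R1 ∩ R2 = {BD}.
BD → C applies, adding C
CD → E applies, adding E
B → A applies, adding A
Closure: {ABCDE}.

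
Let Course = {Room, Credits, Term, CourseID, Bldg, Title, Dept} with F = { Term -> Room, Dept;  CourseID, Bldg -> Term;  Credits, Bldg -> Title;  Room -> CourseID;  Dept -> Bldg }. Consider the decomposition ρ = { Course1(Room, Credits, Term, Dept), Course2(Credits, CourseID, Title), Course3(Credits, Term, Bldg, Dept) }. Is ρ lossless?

Chase test. Columns are Room, Credits, Term, CourseID, Bldg, Title, Dept; row i has aⱼ where attribute j ∈ Coursei, else bᵢⱼ.
Initial tableau (one row per fragment):
  row 1: a1 a2 a3 b14 b15 b16 a7
  row 2: b21 a2 b23 a4 b25 a6 b27
  row 3: b31 a2 a3 b34 a5 b36 a7
Rows 1 and 3 agree on Term; apply Term→Room, Dept and equate their Room, Dept entries.
Rows 1 and 3 agree on Room; apply Room→CourseID and equate their CourseID entries.
Rows 1 and 3 agree on Dept; apply Dept→Bldg and equate their Bldg entries.
Rows 1 and 3 agree on Credits, Bldg; apply Credits, Bldg→Title and equate their Title entries.
No row becomes fully distinguished — the join is lossy.

No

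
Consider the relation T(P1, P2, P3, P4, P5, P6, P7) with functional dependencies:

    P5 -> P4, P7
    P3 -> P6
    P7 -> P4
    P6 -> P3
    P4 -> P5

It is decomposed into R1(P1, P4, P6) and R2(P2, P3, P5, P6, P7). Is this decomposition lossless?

Common attributes: R1 ∩ R2 = {P6}.
Closure of {P6}: P6 → P3 applies, adding P3. So (P6)⁺ = {P3, P6}.
The closure contains neither all of R1 = {P1, P4, P6} nor all of R2 = {P2, P3, P5, P6, P7}, so the common attributes are not a superkey of either fragment. The join is lossy.

No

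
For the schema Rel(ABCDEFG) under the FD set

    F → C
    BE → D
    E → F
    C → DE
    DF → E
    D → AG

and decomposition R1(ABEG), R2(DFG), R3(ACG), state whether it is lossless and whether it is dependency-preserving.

lossy and not dependency-preserving

Lossless test (chase): applying each FD to every pair of rows produces no changes in the tableau, so no row becomes fully distinguished — the join is lossy.
Dependency preservation: the restricted closure of {F} across the fragments never reaches {C}, so F → C cannot be enforced without a join — not preserved.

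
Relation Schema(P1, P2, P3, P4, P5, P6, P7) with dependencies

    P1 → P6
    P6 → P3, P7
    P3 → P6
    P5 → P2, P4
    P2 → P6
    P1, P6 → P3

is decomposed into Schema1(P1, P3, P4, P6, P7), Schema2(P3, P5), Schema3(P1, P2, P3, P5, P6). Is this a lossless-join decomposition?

No

Chase test. Columns are P1, P2, P3, P4, P5, P6, P7; row i has aⱼ where attribute j ∈ Schemai, else bᵢⱼ.
Initial tableau (one row per fragment):
  row 1: a1 b12 a3 a4 b15 a6 a7
  row 2: b21 b22 a3 b24 a5 b26 b27
  row 3: a1 a2 a3 b34 a5 a6 b37
Rows 1 and 3 agree on P6; apply P6→P3, P7 and equate their P3, P7 entries.
Rows 1 and 2 agree on P3; apply P3→P6 and equate their P6 entries.
Rows 2 and 3 agree on P5; apply P5→P2, P4 and equate their P2, P4 entries.
Rows 1 and 2 agree on P6; apply P6→P3, P7 and equate their P3, P7 entries.
No row becomes fully distinguished — the join is lossy.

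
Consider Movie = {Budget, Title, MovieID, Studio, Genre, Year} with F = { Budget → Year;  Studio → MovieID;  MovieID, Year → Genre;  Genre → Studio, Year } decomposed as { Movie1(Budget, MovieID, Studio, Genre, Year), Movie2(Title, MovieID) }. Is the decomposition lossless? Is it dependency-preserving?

lossy but dependency-preserving

Lossless test: (MovieID)⁺ = {MovieID}, which is a superkey of neither fragment — lossy.
Dependency preservation: every FD's attributes lie within a single fragment, so each can be enforced locally — preserved.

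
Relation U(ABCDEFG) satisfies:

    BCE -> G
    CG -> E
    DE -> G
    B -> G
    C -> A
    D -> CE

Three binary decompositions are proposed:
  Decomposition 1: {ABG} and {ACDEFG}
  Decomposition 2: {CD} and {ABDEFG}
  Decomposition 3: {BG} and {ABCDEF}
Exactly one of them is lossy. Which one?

Decomposition 1

Decomposition 1: common = {AG}, closure = {AG} → lossy.
Decomposition 2: common = {D}, closure = {ACDEG} → lossless.
Decomposition 3: common = {B}, closure = {BG} → lossless.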